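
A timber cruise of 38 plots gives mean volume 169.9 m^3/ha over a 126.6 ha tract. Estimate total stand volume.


Formula: Total Volume = Mean Volume per ha * Total Area
Total Volume = 169.9 m^3/ha * 126.6 ha
Total Volume = 21509 m^3

21509


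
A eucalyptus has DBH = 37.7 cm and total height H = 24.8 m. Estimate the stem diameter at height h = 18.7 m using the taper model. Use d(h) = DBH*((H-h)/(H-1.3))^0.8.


Taper: d(h) = DBH * ((H - h) / (H - 1.3))^0.8
Numerator = H - h = 24.8 - 18.7 = 6.1 m
Denominator = H - 1.3 = 24.8 - 1.3 = 23.5 m
Ratio = 6.1 / 23.5 = 0.25957
d = 37.7 * 0.25957^0.8 = 12.8 cm

12.8


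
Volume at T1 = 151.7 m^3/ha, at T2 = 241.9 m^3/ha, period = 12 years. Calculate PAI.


Formula: PAI = (V_T2 - V_T1) / (T2 - T1)
Volume increment = 241.9 - 151.7 = 90.2 m^3/ha
PAI = 90.2 / 12 = 7.52 m^3/ha/year

7.52


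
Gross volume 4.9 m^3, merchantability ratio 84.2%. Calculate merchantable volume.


Formula: MV = V_total * (merchantable_pct / 100)
Merchantable fraction = 84.2% / 100 = 0.842
MV = 4.9 m^3 * 0.842 = 4.126 m^3

4.126


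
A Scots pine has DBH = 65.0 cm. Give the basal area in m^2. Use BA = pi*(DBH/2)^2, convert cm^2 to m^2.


Formula: BA = pi * (DBH/2)^2 / 10000  (cm^2 to m^2)
Radius = DBH/2 = 65.0/2 = 32.5 cm
BA = pi * 32.5^2 / 10000
   = 3318.3072 cm^2 / 10000
   = 0.3318 m^2

0.3318


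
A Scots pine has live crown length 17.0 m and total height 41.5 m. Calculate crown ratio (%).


Formula: Crown Ratio = (Crown Length / Total Height) * 100
CR = (17.0 m / 41.5 m) * 100
CR = 0.4096 * 100 = 41.0%

41.0


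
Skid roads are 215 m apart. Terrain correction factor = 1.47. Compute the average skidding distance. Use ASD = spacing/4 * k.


Formula: ASD = (spacing / 4) * correction
Uncorrected distance = spacing / 4 = 215 / 4 = 53.75 m
ASD = 53.75 * 1.47 = 79 m

79


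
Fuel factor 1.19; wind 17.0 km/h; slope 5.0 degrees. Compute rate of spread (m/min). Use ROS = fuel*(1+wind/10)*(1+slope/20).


Formula: ROS = fuel * (1 + wind/10) * (1 + slope/20)
Wind factor = 1 + 17.0/10 = 2.7
Slope factor = 1 + 5.0/20 = 1.25
ROS = 1.19 * 2.7 * 1.25 = 4.02 m/min

4.02


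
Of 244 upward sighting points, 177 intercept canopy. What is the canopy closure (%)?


Formula: Canopy closure = covered points / total points * 100
Closure = 177 / 244 * 100
Closure = 0.7254 * 100 = 72.5%

72.5


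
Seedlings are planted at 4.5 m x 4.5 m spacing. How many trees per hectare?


Formula: TPH = 10000 m^2/ha / (spacing_x * spacing_y)
Area per tree = 4.5 m * 4.5 m = 20.25 m^2
TPH = 10000 / 20.25 = 494 trees/ha

494


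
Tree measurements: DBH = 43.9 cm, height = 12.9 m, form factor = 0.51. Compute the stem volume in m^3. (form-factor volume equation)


Formula: V = pi * (DBH/200)^2 * H * ff
Radius = DBH/200 = 43.9/200 = 0.2195 m
Radius^2 = 0.2195^2 = 0.04818025 m^2
V = pi * 0.04818025 * 12.9 * 0.51
V = 0.996 m^3

0.996


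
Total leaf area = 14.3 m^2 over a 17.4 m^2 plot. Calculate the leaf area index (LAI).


Formula: LAI = total leaf area / ground area  (dimensionless)
LAI = 14.3 m^2 / 17.4 m^2
LAI = 0.82

0.82


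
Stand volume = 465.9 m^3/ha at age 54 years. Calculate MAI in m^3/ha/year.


Formula: MAI = Total Volume / Stand Age
MAI = 465.9 m^3/ha / 54 years
MAI = 8.63 m^3/ha/year

8.63


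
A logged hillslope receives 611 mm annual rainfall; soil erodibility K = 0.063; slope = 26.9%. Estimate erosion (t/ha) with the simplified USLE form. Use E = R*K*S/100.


Formula: E = R * K * S / 100  (simplified USLE)
R * K = 611 * 0.063 = 38.493
E = 38.493 * 26.9 / 100 = 10.35 t/ha

10.35


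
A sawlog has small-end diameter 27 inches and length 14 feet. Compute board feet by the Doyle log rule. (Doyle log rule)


Doyle: BF = (D - 4)^2 * L / 16
Adjusted diameter = 27 - 4 = 23 in
(D-4)^2 = 23^2 = 529
BF = 529 * 14 / 16 = 463 BF

463


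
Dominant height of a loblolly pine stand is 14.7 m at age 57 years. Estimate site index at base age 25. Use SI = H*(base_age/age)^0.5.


Formula: SI = H_dom * (base_age / age)^0.5
Age ratio = 25 / 57 = 0.4386
sqrt(age_ratio) = 0.66227
SI = 14.7 * 0.66227 = 9.7 m

9.7


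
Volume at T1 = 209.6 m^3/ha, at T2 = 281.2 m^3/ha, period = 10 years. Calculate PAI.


Formula: PAI = (V_T2 - V_T1) / (T2 - T1)
Volume increment = 281.2 - 209.6 = 71.6 m^3/ha
PAI = 71.6 / 10 = 7.16 m^3/ha/year

7.16


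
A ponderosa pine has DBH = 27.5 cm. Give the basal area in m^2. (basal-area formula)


Formula: BA = pi * (DBH/2)^2 / 10000  (cm^2 to m^2)
Radius = DBH/2 = 27.5/2 = 13.75 cm
BA = pi * 13.75^2 / 10000
   = 593.9574 cm^2 / 10000
   = 0.0594 m^2

0.0594


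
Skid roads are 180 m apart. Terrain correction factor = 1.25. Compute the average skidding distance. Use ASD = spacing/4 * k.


Formula: ASD = (spacing / 4) * correction
Uncorrected distance = spacing / 4 = 180 / 4 = 45 m
ASD = 45 * 1.25 = 56 m

56


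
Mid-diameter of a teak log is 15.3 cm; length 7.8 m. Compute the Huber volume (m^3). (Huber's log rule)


Huber: V = Am * L,  Am = pi*(Dm/200)^2
Am = pi*(15.3/200)^2 = 0.018385 m^2
V = 0.018385*7.8 = 0.1434 m^3

0.1434


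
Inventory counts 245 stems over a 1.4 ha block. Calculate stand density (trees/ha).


Formula: Stand Density = N_trees / Area_ha
Density = 245 trees / 1.4 ha
Density = 175 trees/ha

175


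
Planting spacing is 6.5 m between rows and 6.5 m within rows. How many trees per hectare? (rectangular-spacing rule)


Formula: TPH = 10000 m^2/ha / (spacing_x * spacing_y)
Area per tree = 6.5 m * 6.5 m = 42.25 m^2
TPH = 10000 / 42.25 = 237 trees/ha

237


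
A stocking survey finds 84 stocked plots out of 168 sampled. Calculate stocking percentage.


Formula: Stocking % = stocked plots / total plots * 100
Stocking = 84 / 168 * 100
Stocking = 0.5 * 100 = 50.0%

50.0


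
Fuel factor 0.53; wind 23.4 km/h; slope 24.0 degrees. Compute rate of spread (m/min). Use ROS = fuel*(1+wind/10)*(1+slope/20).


Formula: ROS = fuel * (1 + wind/10) * (1 + slope/20)
Wind factor = 1 + 23.4/10 = 3.34
Slope factor = 1 + 24.0/20 = 2.2
ROS = 0.53 * 3.34 * 2.2 = 3.89 m/min

3.89


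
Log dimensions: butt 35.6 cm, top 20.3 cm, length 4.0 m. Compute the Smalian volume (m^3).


Smalian: V = (A1 + A2)/2 * L,  A = pi*(D/200)^2
A1 = pi*(35.6/200)^2 = 0.099538 m^2
A2 = pi*(20.3/200)^2 = 0.032365 m^2
V = (0.099538+0.032365)/2*4.0 = 0.2638 m^3

0.2638


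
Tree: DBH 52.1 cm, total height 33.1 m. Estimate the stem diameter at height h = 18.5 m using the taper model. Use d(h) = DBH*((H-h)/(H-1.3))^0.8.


Taper: d(h) = DBH * ((H - h) / (H - 1.3))^0.8
Numerator = H - h = 33.1 - 18.5 = 14.6 m
Denominator = H - 1.3 = 33.1 - 1.3 = 31.8 m
Ratio = 14.6 / 31.8 = 0.45912
d = 52.1 * 0.45912^0.8 = 27.9 cm

27.9


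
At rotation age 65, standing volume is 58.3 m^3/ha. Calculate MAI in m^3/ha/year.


Formula: MAI = Total Volume / Stand Age
MAI = 58.3 m^3/ha / 65 years
MAI = 0.9 m^3/ha/year

0.9


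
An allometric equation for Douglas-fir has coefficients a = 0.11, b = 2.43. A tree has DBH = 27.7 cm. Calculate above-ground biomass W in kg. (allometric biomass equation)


Formula: W = a * DBH^b  (allometric power law)
DBH^b = 27.7^2.43 = 3200.559
W = 0.11 * 3200.559 = 352.1 kg

352.1


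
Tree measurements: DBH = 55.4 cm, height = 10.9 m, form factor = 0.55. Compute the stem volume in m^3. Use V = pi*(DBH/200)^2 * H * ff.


Formula: V = pi * (DBH/200)^2 * H * ff
Radius = DBH/200 = 55.4/200 = 0.277 m
Radius^2 = 0.277^2 = 0.076729 m^2
V = pi * 0.076729 * 10.9 * 0.55
V = 1.445 m^3

1.445


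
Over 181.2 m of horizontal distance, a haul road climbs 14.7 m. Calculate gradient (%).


Formula: Gradient = rise / run * 100
Gradient = 14.7 / 181.2 * 100 = 8.1%

8.1


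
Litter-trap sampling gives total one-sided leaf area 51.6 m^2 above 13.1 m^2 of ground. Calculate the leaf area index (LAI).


Formula: LAI = total leaf area / ground area  (dimensionless)
LAI = 51.6 m^2 / 13.1 m^2
LAI = 3.94

3.94


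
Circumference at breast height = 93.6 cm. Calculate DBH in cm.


Formula: DBH = C / pi
DBH = 93.6 / pi
pi = 3.14159...
DBH = 29.8 cm

29.8


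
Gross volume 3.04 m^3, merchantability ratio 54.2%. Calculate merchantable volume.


Formula: MV = V_total * (merchantable_pct / 100)
Merchantable fraction = 54.2% / 100 = 0.542
MV = 3.04 m^3 * 0.542 = 1.648 m^3

1.648


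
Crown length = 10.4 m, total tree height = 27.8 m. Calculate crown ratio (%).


Formula: Crown Ratio = (Crown Length / Total Height) * 100
CR = (10.4 m / 27.8 m) * 100
CR = 0.3741 * 100 = 37.4%

37.4


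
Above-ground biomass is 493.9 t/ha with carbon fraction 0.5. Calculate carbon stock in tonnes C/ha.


Formula: Carbon Stock = Biomass * Carbon Fraction
C = 493.9 t/ha * 0.5
C = 247.0 t C/ha

247.0


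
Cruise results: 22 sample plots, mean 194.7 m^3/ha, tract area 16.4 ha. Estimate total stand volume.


Formula: Total Volume = Mean Volume per ha * Total Area
Total Volume = 194.7 m^3/ha * 16.4 ha
Total Volume = 3193 m^3

3193


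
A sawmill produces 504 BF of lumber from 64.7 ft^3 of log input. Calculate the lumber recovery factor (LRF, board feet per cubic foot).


Formula: LRF = Lumber Output (BF) / Log Input (ft^3)
LRF = 504 BF / 64.7 ft^3
LRF = 7.79 BF/ft^3

7.79


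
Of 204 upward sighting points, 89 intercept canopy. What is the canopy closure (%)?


Formula: Canopy closure = covered points / total points * 100
Closure = 89 / 204 * 100
Closure = 0.4363 * 100 = 43.6%

43.6


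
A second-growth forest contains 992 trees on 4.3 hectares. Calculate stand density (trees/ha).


Formula: Stand Density = N_trees / Area_ha
Density = 992 trees / 4.3 ha
Density = 231 trees/ha

231


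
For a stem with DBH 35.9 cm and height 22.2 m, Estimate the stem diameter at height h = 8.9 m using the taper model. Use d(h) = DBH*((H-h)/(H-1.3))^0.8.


Taper: d(h) = DBH * ((H - h) / (H - 1.3))^0.8
Numerator = H - h = 22.2 - 8.9 = 13.3 m
Denominator = H - 1.3 = 22.2 - 1.3 = 20.9 m
Ratio = 13.3 / 20.9 = 0.63636
d = 35.9 * 0.63636^0.8 = 25.0 cm

25.0


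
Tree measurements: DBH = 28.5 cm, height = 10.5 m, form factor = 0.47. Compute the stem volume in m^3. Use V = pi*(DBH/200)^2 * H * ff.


Formula: V = pi * (DBH/200)^2 * H * ff
Radius = DBH/200 = 28.5/200 = 0.1425 m
Radius^2 = 0.1425^2 = 0.02030625 m^2
V = pi * 0.02030625 * 10.5 * 0.47
V = 0.315 m^3

0.315


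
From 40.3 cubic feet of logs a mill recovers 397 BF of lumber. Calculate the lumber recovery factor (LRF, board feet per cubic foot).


Formula: LRF = Lumber Output (BF) / Log Input (ft^3)
LRF = 397 BF / 40.3 ft^3
LRF = 9.85 BF/ft^3

9.85


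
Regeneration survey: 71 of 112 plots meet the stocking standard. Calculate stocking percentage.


Formula: Stocking % = stocked plots / total plots * 100
Stocking = 71 / 112 * 100
Stocking = 0.6339 * 100 = 63.4%

63.4


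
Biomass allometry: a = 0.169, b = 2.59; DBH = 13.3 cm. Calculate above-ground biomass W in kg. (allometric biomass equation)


Formula: W = a * DBH^b  (allometric power law)
DBH^b = 13.3^2.59 = 814.2837
W = 0.169 * 814.2837 = 137.6 kg

137.6


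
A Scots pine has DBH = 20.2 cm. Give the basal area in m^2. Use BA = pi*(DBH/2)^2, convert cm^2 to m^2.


Formula: BA = pi * (DBH/2)^2 / 10000  (cm^2 to m^2)
Radius = DBH/2 = 20.2/2 = 10.1 cm
BA = pi * 10.1^2 / 10000
   = 320.4739 cm^2 / 10000
   = 0.032 m^2

0.032


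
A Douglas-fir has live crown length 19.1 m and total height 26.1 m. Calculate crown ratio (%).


Formula: Crown Ratio = (Crown Length / Total Height) * 100
CR = (19.1 m / 26.1 m) * 100
CR = 0.7318 * 100 = 73.2%

73.2


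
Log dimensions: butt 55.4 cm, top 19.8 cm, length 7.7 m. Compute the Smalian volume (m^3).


Smalian: V = (A1 + A2)/2 * L,  A = pi*(D/200)^2
A1 = pi*(55.4/200)^2 = 0.241051 m^2
A2 = pi*(19.8/200)^2 = 0.030791 m^2
V = (0.241051+0.030791)/2*7.7 = 1.0466 m^3

1.0466


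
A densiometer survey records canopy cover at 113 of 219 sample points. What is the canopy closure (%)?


Formula: Canopy closure = covered points / total points * 100
Closure = 113 / 219 * 100
Closure = 0.516 * 100 = 51.6%

51.6


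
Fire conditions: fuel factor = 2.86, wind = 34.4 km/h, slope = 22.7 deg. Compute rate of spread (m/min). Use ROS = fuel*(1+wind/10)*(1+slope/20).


Formula: ROS = fuel * (1 + wind/10) * (1 + slope/20)
Wind factor = 1 + 34.4/10 = 4.44
Slope factor = 1 + 22.7/20 = 2.135
ROS = 2.86 * 4.44 * 2.135 = 27.11 m/min

27.11


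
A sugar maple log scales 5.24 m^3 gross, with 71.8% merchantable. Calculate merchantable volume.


Formula: MV = V_total * (merchantable_pct / 100)
Merchantable fraction = 71.8% / 100 = 0.718
MV = 5.24 m^3 * 0.718 = 3.762 m^3

3.762


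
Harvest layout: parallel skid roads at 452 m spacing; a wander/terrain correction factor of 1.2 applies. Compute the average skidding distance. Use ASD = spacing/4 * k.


Formula: ASD = (spacing / 4) * correction
Uncorrected distance = spacing / 4 = 452 / 4 = 113 m
ASD = 113 * 1.2 = 136 m

136


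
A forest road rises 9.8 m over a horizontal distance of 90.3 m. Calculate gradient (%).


Formula: Gradient = rise / run * 100
Gradient = 9.8 / 90.3 * 100 = 10.9%

10.9


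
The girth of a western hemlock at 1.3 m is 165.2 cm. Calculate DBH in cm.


Formula: DBH = C / pi
DBH = 165.2 / pi
pi = 3.14159...
DBH = 52.6 cm

52.6


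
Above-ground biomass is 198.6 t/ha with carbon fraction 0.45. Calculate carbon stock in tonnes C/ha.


Formula: Carbon Stock = Biomass * Carbon Fraction
C = 198.6 t/ha * 0.45
C = 89.4 t C/ha

89.4


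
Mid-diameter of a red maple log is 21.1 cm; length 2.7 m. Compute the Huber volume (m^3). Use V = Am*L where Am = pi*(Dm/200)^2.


Huber: V = Am * L,  Am = pi*(Dm/200)^2
Am = pi*(21.1/200)^2 = 0.034967 m^2
V = 0.034967*2.7 = 0.0944 m^3

0.0944


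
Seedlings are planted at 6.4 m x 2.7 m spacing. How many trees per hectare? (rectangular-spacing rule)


Formula: TPH = 10000 m^2/ha / (spacing_x * spacing_y)
Area per tree = 6.4 m * 2.7 m = 17.28 m^2
TPH = 10000 / 17.28 = 579 trees/ha

579


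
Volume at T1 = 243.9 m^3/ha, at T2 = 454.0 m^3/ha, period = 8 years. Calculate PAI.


Formula: PAI = (V_T2 - V_T1) / (T2 - T1)
Volume increment = 454.0 - 243.9 = 210.1 m^3/ha
PAI = 210.1 / 8 = 26.26 m^3/ha/year

26.26


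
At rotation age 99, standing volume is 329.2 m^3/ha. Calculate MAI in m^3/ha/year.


Formula: MAI = Total Volume / Stand Age
MAI = 329.2 m^3/ha / 99 years
MAI = 3.33 m^3/ha/year

3.33


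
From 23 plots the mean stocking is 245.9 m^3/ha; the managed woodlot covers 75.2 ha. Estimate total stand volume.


Formula: Total Volume = Mean Volume per ha * Total Area
Total Volume = 245.9 m^3/ha * 75.2 ha
Total Volume = 18492 m^3

18492


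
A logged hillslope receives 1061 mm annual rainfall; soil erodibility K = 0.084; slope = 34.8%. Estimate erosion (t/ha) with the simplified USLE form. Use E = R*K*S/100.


Formula: E = R * K * S / 100  (simplified USLE)
R * K = 1061 * 0.084 = 89.124
E = 89.124 * 34.8 / 100 = 31.02 t/ha

31.02


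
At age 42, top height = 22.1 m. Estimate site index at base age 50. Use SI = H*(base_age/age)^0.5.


Formula: SI = H_dom * (base_age / age)^0.5
Age ratio = 50 / 42 = 1.19048
sqrt(age_ratio) = 1.09109
SI = 22.1 * 1.09109 = 24.1 m

24.1


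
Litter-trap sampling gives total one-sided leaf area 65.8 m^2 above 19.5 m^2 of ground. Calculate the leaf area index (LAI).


Formula: LAI = total leaf area / ground area  (dimensionless)
LAI = 65.8 m^2 / 19.5 m^2
LAI = 3.37

3.37


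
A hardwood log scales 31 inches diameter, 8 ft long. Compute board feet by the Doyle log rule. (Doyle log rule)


Doyle: BF = (D - 4)^2 * L / 16
Adjusted diameter = 31 - 4 = 27 in
(D-4)^2 = 27^2 = 729
BF = 729 * 8 / 16 = 365 BF

365


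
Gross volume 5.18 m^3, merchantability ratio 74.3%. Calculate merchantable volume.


Formula: MV = V_total * (merchantable_pct / 100)
Merchantable fraction = 74.3% / 100 = 0.743
MV = 5.18 m^3 * 0.743 = 3.849 m^3

3.849


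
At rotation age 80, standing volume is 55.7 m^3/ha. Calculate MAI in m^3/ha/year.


Formula: MAI = Total Volume / Stand Age
MAI = 55.7 m^3/ha / 80 years
MAI = 0.7 m^3/ha/year

0.7


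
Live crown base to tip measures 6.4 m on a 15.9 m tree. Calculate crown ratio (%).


Formula: Crown Ratio = (Crown Length / Total Height) * 100
CR = (6.4 m / 15.9 m) * 100
CR = 0.4025 * 100 = 40.3%

40.3


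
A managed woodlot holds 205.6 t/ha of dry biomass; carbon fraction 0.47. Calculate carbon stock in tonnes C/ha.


Formula: Carbon Stock = Biomass * Carbon Fraction
C = 205.6 t/ha * 0.47
C = 96.6 t C/ha

96.6


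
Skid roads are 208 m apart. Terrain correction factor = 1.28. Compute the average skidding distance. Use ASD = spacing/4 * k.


Formula: ASD = (spacing / 4) * correction
Uncorrected distance = spacing / 4 = 208 / 4 = 52 m
ASD = 52 * 1.28 = 67 m

67


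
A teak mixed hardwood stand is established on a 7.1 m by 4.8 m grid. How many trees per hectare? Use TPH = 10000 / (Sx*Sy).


Formula: TPH = 10000 m^2/ha / (spacing_x * spacing_y)
Area per tree = 7.1 m * 4.8 m = 34.08 m^2
TPH = 10000 / 34.08 = 293 trees/ha

293


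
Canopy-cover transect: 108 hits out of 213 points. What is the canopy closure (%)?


Formula: Canopy closure = covered points / total points * 100
Closure = 108 / 213 * 100
Closure = 0.507 * 100 = 50.7%

50.7


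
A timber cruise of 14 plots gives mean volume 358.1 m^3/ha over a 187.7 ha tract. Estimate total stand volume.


Formula: Total Volume = Mean Volume per ha * Total Area
Total Volume = 358.1 m^3/ha * 187.7 ha
Total Volume = 67215 m^3

67215


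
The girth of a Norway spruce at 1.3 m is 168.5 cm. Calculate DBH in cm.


Formula: DBH = C / pi
DBH = 168.5 / pi
pi = 3.14159...
DBH = 53.6 cm

53.6


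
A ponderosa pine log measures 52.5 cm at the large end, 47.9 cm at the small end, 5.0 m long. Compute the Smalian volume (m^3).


Smalian: V = (A1 + A2)/2 * L,  A = pi*(D/200)^2
A1 = pi*(52.5/200)^2 = 0.216475 m^2
A2 = pi*(47.9/200)^2 = 0.180203 m^2
V = (0.216475+0.180203)/2*5.0 = 0.9917 m^3

0.9917


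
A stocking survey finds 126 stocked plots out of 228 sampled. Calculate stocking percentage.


Formula: Stocking % = stocked plots / total plots * 100
Stocking = 126 / 228 * 100
Stocking = 0.5526 * 100 = 55.3%

55.3


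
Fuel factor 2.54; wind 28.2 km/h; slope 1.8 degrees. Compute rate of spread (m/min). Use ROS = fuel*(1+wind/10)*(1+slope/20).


Formula: ROS = fuel * (1 + wind/10) * (1 + slope/20)
Wind factor = 1 + 28.2/10 = 3.82
Slope factor = 1 + 1.8/20 = 1.09
ROS = 2.54 * 3.82 * 1.09 = 10.58 m/min

10.58


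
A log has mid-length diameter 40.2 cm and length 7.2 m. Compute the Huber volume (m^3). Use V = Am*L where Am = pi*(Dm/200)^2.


Huber: V = Am * L,  Am = pi*(Dm/200)^2
Am = pi*(40.2/200)^2 = 0.126923 m^2
V = 0.126923*7.2 = 0.9138 m^3

0.9138


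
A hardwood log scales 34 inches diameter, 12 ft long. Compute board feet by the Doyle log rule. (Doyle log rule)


Doyle: BF = (D - 4)^2 * L / 16
Adjusted diameter = 34 - 4 = 30 in
(D-4)^2 = 30^2 = 900
BF = 900 * 12 / 16 = 675 BF

675


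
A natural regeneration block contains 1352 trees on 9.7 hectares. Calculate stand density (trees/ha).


Formula: Stand Density = N_trees / Area_ha
Density = 1352 trees / 9.7 ha
Density = 139 trees/ha

139


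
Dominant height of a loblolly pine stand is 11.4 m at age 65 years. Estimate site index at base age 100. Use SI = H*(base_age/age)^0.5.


Formula: SI = H_dom * (base_age / age)^0.5
Age ratio = 100 / 65 = 1.53846
sqrt(age_ratio) = 1.24035
SI = 11.4 * 1.24035 = 14.1 m

14.1


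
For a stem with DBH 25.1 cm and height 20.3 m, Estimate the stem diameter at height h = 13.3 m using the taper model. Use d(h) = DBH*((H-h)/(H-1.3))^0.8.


Taper: d(h) = DBH * ((H - h) / (H - 1.3))^0.8
Numerator = H - h = 20.3 - 13.3 = 7.0 m
Denominator = H - 1.3 = 20.3 - 1.3 = 19.0 m
Ratio = 7.0 / 19.0 = 0.36842
d = 25.1 * 0.36842^0.8 = 11.3 cm

11.3


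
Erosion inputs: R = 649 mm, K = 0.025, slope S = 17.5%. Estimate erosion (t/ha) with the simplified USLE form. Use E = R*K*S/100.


Formula: E = R * K * S / 100  (simplified USLE)
R * K = 649 * 0.025 = 16.225
E = 16.225 * 17.5 / 100 = 2.84 t/ha

2.84


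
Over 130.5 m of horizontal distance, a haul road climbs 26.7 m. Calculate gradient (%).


Formula: Gradient = rise / run * 100
Gradient = 26.7 / 130.5 * 100 = 20.5%

20.5


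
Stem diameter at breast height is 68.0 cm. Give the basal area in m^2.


Formula: BA = pi * (DBH/2)^2 / 10000  (cm^2 to m^2)
Radius = DBH/2 = 68.0/2 = 34.0 cm
BA = pi * 34.0^2 / 10000
   = 3631.6811 cm^2 / 10000
   = 0.3632 m^2

0.3632


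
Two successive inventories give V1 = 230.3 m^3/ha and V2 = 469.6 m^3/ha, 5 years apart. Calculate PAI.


Formula: PAI = (V_T2 - V_T1) / (T2 - T1)
Volume increment = 469.6 - 230.3 = 239.3 m^3/ha
PAI = 239.3 / 5 = 47.86 m^3/ha/year

47.86


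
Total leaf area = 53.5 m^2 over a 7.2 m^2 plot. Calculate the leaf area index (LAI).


Formula: LAI = total leaf area / ground area  (dimensionless)
LAI = 53.5 m^2 / 7.2 m^2
LAI = 7.43

7.43


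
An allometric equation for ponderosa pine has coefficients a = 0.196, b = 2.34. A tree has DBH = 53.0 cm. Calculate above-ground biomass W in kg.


Formula: W = a * DBH^b  (allometric power law)
DBH^b = 53.0^2.34 = 10834.4167
W = 0.196 * 10834.4167 = 2123.5 kg

2123.5


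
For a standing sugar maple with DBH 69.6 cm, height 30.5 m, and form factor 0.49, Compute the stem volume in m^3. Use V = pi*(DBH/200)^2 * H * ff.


Formula: V = pi * (DBH/200)^2 * H * ff
Radius = DBH/200 = 69.6/200 = 0.348 m
Radius^2 = 0.348^2 = 0.121104 m^2
V = pi * 0.121104 * 30.5 * 0.49
V = 5.686 m^3

5.686


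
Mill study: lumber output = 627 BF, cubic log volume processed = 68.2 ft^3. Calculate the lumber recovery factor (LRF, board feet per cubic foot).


Formula: LRF = Lumber Output (BF) / Log Input (ft^3)
LRF = 627 BF / 68.2 ft^3
LRF = 9.19 BF/ft^3

9.19


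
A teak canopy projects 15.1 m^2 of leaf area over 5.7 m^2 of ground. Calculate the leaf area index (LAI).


Formula: LAI = total leaf area / ground area  (dimensionless)
LAI = 15.1 m^2 / 5.7 m^2
LAI = 2.65

2.65


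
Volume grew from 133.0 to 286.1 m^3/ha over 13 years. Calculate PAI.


Formula: PAI = (V_T2 - V_T1) / (T2 - T1)
Volume increment = 286.1 - 133.0 = 153.1 m^3/ha
PAI = 153.1 / 13 = 11.78 m^3/ha/year

11.78


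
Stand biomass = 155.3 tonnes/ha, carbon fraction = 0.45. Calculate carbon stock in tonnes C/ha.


Formula: Carbon Stock = Biomass * Carbon Fraction
C = 155.3 t/ha * 0.45
C = 69.9 t C/ha

69.9


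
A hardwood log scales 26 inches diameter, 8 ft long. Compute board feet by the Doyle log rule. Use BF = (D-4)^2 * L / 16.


Doyle: BF = (D - 4)^2 * L / 16
Adjusted diameter = 26 - 4 = 22 in
(D-4)^2 = 22^2 = 484
BF = 484 * 8 / 16 = 242 BF

242


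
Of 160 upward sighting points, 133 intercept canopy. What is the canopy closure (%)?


Formula: Canopy closure = covered points / total points * 100
Closure = 133 / 160 * 100
Closure = 0.8313 * 100 = 83.1%

83.1


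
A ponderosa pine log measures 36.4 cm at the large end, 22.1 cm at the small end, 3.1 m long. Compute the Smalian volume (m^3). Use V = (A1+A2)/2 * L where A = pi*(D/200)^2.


Smalian: V = (A1 + A2)/2 * L,  A = pi*(D/200)^2
A1 = pi*(36.4/200)^2 = 0.104062 m^2
A2 = pi*(22.1/200)^2 = 0.03836 m^2
V = (0.104062+0.03836)/2*3.1 = 0.2208 m^3

0.2208


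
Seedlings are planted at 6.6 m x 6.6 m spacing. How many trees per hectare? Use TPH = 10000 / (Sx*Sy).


Formula: TPH = 10000 m^2/ha / (spacing_x * spacing_y)
Area per tree = 6.6 m * 6.6 m = 43.56 m^2
TPH = 10000 / 43.56 = 230 trees/ha

230


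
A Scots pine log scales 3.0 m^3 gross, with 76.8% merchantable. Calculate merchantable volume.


Formula: MV = V_total * (merchantable_pct / 100)
Merchantable fraction = 76.8% / 100 = 0.768
MV = 3.0 m^3 * 0.768 = 2.304 m^3

2.304


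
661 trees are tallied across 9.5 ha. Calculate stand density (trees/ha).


Formula: Stand Density = N_trees / Area_ha
Density = 661 trees / 9.5 ha
Density = 70 trees/ha

70


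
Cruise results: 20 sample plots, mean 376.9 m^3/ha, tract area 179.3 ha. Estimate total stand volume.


Formula: Total Volume = Mean Volume per ha * Total Area
Total Volume = 376.9 m^3/ha * 179.3 ha
Total Volume = 67578 m^3

67578


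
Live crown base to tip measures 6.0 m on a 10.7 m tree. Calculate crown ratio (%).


Formula: Crown Ratio = (Crown Length / Total Height) * 100
CR = (6.0 m / 10.7 m) * 100
CR = 0.5607 * 100 = 56.1%

56.1


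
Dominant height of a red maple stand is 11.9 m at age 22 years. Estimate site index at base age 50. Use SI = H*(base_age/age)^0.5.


Formula: SI = H_dom * (base_age / age)^0.5
Age ratio = 50 / 22 = 2.27273
sqrt(age_ratio) = 1.50756
SI = 11.9 * 1.50756 = 17.9 m

17.9


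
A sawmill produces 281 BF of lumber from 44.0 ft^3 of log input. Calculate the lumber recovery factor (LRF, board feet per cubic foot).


Formula: LRF = Lumber Output (BF) / Log Input (ft^3)
LRF = 281 BF / 44.0 ft^3
LRF = 6.39 BF/ft^3

6.39


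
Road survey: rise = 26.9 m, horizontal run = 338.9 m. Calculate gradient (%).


Formula: Gradient = rise / run * 100
Gradient = 26.9 / 338.9 * 100 = 7.9%

7.9


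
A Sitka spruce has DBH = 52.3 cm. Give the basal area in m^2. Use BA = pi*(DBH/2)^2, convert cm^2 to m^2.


Formula: BA = pi * (DBH/2)^2 / 10000  (cm^2 to m^2)
Radius = DBH/2 = 52.3/2 = 26.15 cm
BA = pi * 26.15^2 / 10000
   = 2148.2917 cm^2 / 10000
   = 0.2148 m^2

0.2148


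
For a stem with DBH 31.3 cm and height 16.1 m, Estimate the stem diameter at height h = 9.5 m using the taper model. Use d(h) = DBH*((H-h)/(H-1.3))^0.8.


Taper: d(h) = DBH * ((H - h) / (H - 1.3))^0.8
Numerator = H - h = 16.1 - 9.5 = 6.6 m
Denominator = H - 1.3 = 16.1 - 1.3 = 14.8 m
Ratio = 6.6 / 14.8 = 0.44595
d = 31.3 * 0.44595^0.8 = 16.4 cm

16.4


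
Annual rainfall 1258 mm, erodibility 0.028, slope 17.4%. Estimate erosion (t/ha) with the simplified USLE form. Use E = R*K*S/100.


Formula: E = R * K * S / 100  (simplified USLE)
R * K = 1258 * 0.028 = 35.224
E = 35.224 * 17.4 / 100 = 6.13 t/ha

6.13


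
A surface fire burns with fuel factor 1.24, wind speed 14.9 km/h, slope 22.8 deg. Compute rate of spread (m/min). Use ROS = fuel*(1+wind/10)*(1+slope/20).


Formula: ROS = fuel * (1 + wind/10) * (1 + slope/20)
Wind factor = 1 + 14.9/10 = 2.49
Slope factor = 1 + 22.8/20 = 2.14
ROS = 1.24 * 2.49 * 2.14 = 6.61 m/min

6.61


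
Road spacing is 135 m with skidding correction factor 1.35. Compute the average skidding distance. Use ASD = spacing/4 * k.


Formula: ASD = (spacing / 4) * correction
Uncorrected distance = spacing / 4 = 135 / 4 = 33.75 m
ASD = 33.75 * 1.35 = 46 m

46


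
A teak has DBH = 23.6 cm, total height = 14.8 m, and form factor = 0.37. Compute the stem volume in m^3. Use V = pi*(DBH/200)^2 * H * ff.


Formula: V = pi * (DBH/200)^2 * H * ff
Radius = DBH/200 = 23.6/200 = 0.118 m
Radius^2 = 0.118^2 = 0.013924 m^2
V = pi * 0.013924 * 14.8 * 0.37
V = 0.24 m^3

0.24


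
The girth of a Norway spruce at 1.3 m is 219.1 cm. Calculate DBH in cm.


Formula: DBH = C / pi
DBH = 219.1 / pi
pi = 3.14159...
DBH = 69.7 cm

69.7


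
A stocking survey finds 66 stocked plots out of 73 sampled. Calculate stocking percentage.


Formula: Stocking % = stocked plots / total plots * 100
Stocking = 66 / 73 * 100
Stocking = 0.9041 * 100 = 90.4%

90.4


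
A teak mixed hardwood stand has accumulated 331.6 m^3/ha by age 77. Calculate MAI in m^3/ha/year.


Formula: MAI = Total Volume / Stand Age
MAI = 331.6 m^3/ha / 77 years
MAI = 4.31 m^3/ha/year

4.31


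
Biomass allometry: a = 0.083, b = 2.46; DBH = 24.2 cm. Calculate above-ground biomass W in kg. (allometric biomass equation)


Formula: W = a * DBH^b  (allometric power law)
DBH^b = 24.2^2.46 = 2536.2134
W = 0.083 * 2536.2134 = 210.5 kg

210.5


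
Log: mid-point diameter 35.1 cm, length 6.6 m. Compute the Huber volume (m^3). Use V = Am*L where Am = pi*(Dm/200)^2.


Huber: V = Am * L,  Am = pi*(Dm/200)^2
Am = pi*(35.1/200)^2 = 0.096762 m^2
V = 0.096762*6.6 = 0.6386 m^3

0.6386


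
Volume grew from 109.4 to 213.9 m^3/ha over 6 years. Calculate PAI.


Formula: PAI = (V_T2 - V_T1) / (T2 - T1)
Volume increment = 213.9 - 109.4 = 104.5 m^3/ha
PAI = 104.5 / 6 = 17.42 m^3/ha/year

17.42


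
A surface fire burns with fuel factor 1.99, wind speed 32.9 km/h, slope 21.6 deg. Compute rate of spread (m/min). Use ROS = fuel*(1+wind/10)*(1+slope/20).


Formula: ROS = fuel * (1 + wind/10) * (1 + slope/20)
Wind factor = 1 + 32.9/10 = 4.29
Slope factor = 1 + 21.6/20 = 2.08
ROS = 1.99 * 4.29 * 2.08 = 17.76 m/min

17.76


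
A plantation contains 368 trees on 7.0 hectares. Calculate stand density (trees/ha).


Formula: Stand Density = N_trees / Area_ha
Density = 368 trees / 7.0 ha
Density = 53 trees/ha

53


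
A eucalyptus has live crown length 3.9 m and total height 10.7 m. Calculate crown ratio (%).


Formula: Crown Ratio = (Crown Length / Total Height) * 100
CR = (3.9 m / 10.7 m) * 100
CR = 0.3645 * 100 = 36.4%

36.4


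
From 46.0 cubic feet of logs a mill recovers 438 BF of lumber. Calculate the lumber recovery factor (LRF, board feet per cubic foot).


Formula: LRF = Lumber Output (BF) / Log Input (ft^3)
LRF = 438 BF / 46.0 ft^3
LRF = 9.52 BF/ft^3

9.52


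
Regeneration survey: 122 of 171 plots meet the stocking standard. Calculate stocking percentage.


Formula: Stocking % = stocked plots / total plots * 100
Stocking = 122 / 171 * 100
Stocking = 0.7135 * 100 = 71.3%

71.3


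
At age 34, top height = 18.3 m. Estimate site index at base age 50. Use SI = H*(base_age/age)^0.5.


Formula: SI = H_dom * (base_age / age)^0.5
Age ratio = 50 / 34 = 1.47059
sqrt(age_ratio) = 1.21268
SI = 18.3 * 1.21268 = 22.2 m

22.2


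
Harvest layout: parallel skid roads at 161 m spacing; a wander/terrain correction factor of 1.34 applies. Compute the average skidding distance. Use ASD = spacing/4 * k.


Formula: ASD = (spacing / 4) * correction
Uncorrected distance = spacing / 4 = 161 / 4 = 40.25 m
ASD = 40.25 * 1.34 = 54 m

54


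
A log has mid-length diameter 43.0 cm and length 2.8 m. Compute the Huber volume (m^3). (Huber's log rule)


Huber: V = Am * L,  Am = pi*(Dm/200)^2
Am = pi*(43.0/200)^2 = 0.14522 m^2
V = 0.14522*2.8 = 0.4066 m^3

0.4066


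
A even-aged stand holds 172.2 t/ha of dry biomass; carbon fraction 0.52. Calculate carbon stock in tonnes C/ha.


Formula: Carbon Stock = Biomass * Carbon Fraction
C = 172.2 t/ha * 0.52
C = 89.5 t C/ha

89.5


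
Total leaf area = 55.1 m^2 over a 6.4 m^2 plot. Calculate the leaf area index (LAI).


Formula: LAI = total leaf area / ground area  (dimensionless)
LAI = 55.1 m^2 / 6.4 m^2
LAI = 8.61

8.61


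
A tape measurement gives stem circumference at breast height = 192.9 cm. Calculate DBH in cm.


Formula: DBH = C / pi
DBH = 192.9 / pi
pi = 3.14159...
DBH = 61.4 cm

61.4


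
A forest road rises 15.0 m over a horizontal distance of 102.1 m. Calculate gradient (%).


Formula: Gradient = rise / run * 100
Gradient = 15.0 / 102.1 * 100 = 14.7%

14.7


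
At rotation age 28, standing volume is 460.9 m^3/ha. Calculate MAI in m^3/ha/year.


Formula: MAI = Total Volume / Stand Age
MAI = 460.9 m^3/ha / 28 years
MAI = 16.46 m^3/ha/year

16.46


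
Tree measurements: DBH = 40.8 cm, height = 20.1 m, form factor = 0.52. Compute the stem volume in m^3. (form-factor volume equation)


Formula: V = pi * (DBH/200)^2 * H * ff
Radius = DBH/200 = 40.8/200 = 0.204 m
Radius^2 = 0.204^2 = 0.041616 m^2
V = pi * 0.041616 * 20.1 * 0.52
V = 1.366 m^3

1.366


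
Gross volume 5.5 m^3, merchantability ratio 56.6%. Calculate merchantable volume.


Formula: MV = V_total * (merchantable_pct / 100)
Merchantable fraction = 56.6% / 100 = 0.566
MV = 5.5 m^3 * 0.566 = 3.113 m^3

3.113


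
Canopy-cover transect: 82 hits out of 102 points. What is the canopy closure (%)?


Formula: Canopy closure = covered points / total points * 100
Closure = 82 / 102 * 100
Closure = 0.8039 * 100 = 80.4%

80.4


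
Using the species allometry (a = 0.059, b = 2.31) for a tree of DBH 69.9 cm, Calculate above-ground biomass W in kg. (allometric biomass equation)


Formula: W = a * DBH^b  (allometric power law)
DBH^b = 69.9^2.31 = 18228.1367
W = 0.059 * 18228.1367 = 1075.5 kg

1075.5


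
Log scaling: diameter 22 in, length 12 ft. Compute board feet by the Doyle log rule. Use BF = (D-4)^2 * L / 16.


Doyle: BF = (D - 4)^2 * L / 16
Adjusted diameter = 22 - 4 = 18 in
(D-4)^2 = 18^2 = 324
BF = 324 * 12 / 16 = 243 BF

243


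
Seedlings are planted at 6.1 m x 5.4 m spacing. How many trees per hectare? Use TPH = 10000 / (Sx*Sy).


Formula: TPH = 10000 m^2/ha / (spacing_x * spacing_y)
Area per tree = 6.1 m * 5.4 m = 32.94 m^2
TPH = 10000 / 32.94 = 304 trees/ha

304


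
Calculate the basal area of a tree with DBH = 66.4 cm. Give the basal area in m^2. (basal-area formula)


Formula: BA = pi * (DBH/2)^2 / 10000  (cm^2 to m^2)
Radius = DBH/2 = 66.4/2 = 33.2 cm
BA = pi * 33.2^2 / 10000
   = 3462.7891 cm^2 / 10000
   = 0.3463 m^2

0.3463


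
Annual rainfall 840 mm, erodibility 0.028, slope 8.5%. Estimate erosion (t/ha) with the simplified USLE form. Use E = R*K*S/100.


Formula: E = R * K * S / 100  (simplified USLE)
R * K = 840 * 0.028 = 23.52
E = 23.52 * 8.5 / 100 = 2.0 t/ha

2.0


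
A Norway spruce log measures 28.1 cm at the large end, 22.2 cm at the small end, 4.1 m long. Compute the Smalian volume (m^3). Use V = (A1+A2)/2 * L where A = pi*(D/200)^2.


Smalian: V = (A1 + A2)/2 * L,  A = pi*(D/200)^2
A1 = pi*(28.1/200)^2 = 0.062016 m^2
A2 = pi*(22.2/200)^2 = 0.038708 m^2
V = (0.062016+0.038708)/2*4.1 = 0.2065 m^3

0.2065


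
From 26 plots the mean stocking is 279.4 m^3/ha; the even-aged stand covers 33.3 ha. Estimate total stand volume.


Formula: Total Volume = Mean Volume per ha * Total Area
Total Volume = 279.4 m^3/ha * 33.3 ha
Total Volume = 9304 m^3

9304


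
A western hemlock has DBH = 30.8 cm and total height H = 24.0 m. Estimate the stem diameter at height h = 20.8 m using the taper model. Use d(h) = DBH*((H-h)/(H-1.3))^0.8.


Taper: d(h) = DBH * ((H - h) / (H - 1.3))^0.8
Numerator = H - h = 24.0 - 20.8 = 3.2 m
Denominator = H - 1.3 = 24.0 - 1.3 = 22.7 m
Ratio = 3.2 / 22.7 = 0.14097
d = 30.8 * 0.14097^0.8 = 6.4 cm

6.4


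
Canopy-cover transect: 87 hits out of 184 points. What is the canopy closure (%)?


Formula: Canopy closure = covered points / total points * 100
Closure = 87 / 184 * 100
Closure = 0.4728 * 100 = 47.3%

47.3


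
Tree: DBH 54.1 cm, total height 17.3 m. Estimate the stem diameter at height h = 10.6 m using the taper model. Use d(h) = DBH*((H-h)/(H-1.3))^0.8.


Taper: d(h) = DBH * ((H - h) / (H - 1.3))^0.8
Numerator = H - h = 17.3 - 10.6 = 6.7 m
Denominator = H - 1.3 = 17.3 - 1.3 = 16.0 m
Ratio = 6.7 / 16.0 = 0.41875
d = 54.1 * 0.41875^0.8 = 27.0 cm

27.0


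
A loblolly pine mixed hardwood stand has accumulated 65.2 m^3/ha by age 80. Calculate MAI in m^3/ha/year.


Formula: MAI = Total Volume / Stand Age
MAI = 65.2 m^3/ha / 80 years
MAI = 0.82 m^3/ha/year

0.82


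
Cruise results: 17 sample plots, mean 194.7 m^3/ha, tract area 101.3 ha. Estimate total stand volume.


Formula: Total Volume = Mean Volume per ha * Total Area
Total Volume = 194.7 m^3/ha * 101.3 ha
Total Volume = 19723 m^3

19723


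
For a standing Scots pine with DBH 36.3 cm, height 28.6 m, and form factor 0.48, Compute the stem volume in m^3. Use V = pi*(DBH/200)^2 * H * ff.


Formula: V = pi * (DBH/200)^2 * H * ff
Radius = DBH/200 = 36.3/200 = 0.1815 m
Radius^2 = 0.1815^2 = 0.03294225 m^2
V = pi * 0.03294225 * 28.6 * 0.48
V = 1.421 m^3

1.421


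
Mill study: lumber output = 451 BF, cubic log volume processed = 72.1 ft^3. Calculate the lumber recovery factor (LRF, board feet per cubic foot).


Formula: LRF = Lumber Output (BF) / Log Input (ft^3)
LRF = 451 BF / 72.1 ft^3
LRF = 6.26 BF/ft^3

6.26


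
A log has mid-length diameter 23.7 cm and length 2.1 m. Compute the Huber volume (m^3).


Huber: V = Am * L,  Am = pi*(Dm/200)^2
Am = pi*(23.7/200)^2 = 0.044115 m^2
V = 0.044115*2.1 = 0.0926 m^3

0.0926


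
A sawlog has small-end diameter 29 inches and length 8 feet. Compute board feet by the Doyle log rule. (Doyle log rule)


Doyle: BF = (D - 4)^2 * L / 16
Adjusted diameter = 29 - 4 = 25 in
(D-4)^2 = 25^2 = 625
BF = 625 * 8 / 16 = 313 BF

313


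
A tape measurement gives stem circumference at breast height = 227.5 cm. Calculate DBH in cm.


Formula: DBH = C / pi
DBH = 227.5 / pi
pi = 3.14159...
DBH = 72.4 cm

72.4


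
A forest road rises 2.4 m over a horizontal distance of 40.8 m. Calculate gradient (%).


Formula: Gradient = rise / run * 100
Gradient = 2.4 / 40.8 * 100 = 5.9%

5.9


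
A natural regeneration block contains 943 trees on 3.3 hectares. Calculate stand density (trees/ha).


Formula: Stand Density = N_trees / Area_ha
Density = 943 trees / 3.3 ha
Density = 286 trees/ha

286


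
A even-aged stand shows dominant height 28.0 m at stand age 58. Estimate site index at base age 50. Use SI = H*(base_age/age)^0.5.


Formula: SI = H_dom * (base_age / age)^0.5
Age ratio = 50 / 58 = 0.86207
sqrt(age_ratio) = 0.92848
SI = 28.0 * 0.92848 = 26.0 m

26.0


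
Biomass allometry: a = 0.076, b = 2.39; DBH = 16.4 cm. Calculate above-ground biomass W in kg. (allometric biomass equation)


Formula: W = a * DBH^b  (allometric power law)
DBH^b = 16.4^2.39 = 800.7128
W = 0.076 * 800.7128 = 60.9 kg

60.9


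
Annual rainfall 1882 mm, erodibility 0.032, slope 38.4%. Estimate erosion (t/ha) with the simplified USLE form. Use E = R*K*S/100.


Formula: E = R * K * S / 100  (simplified USLE)
R * K = 1882 * 0.032 = 60.224
E = 60.224 * 38.4 / 100 = 23.13 t/ha

23.13


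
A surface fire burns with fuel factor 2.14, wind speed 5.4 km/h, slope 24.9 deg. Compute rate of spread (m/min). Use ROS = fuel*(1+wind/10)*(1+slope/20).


Formula: ROS = fuel * (1 + wind/10) * (1 + slope/20)
Wind factor = 1 + 5.4/10 = 1.54
Slope factor = 1 + 24.9/20 = 2.245
ROS = 2.14 * 1.54 * 2.245 = 7.4 m/min

7.4


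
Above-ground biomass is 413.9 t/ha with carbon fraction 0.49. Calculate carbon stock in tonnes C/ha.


Formula: Carbon Stock = Biomass * Carbon Fraction
C = 413.9 t/ha * 0.49
C = 202.8 t C/ha

202.8


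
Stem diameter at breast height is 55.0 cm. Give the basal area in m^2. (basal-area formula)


Formula: BA = pi * (DBH/2)^2 / 10000  (cm^2 to m^2)
Radius = DBH/2 = 55.0/2 = 27.5 cm
BA = pi * 27.5^2 / 10000
   = 2375.8294 cm^2 / 10000
   = 0.2376 m^2

0.2376


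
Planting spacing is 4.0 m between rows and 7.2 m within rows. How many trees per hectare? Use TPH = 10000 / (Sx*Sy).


Formula: TPH = 10000 m^2/ha / (spacing_x * spacing_y)
Area per tree = 4.0 m * 7.2 m = 28.8 m^2
TPH = 10000 / 28.8 = 347 trees/ha

347


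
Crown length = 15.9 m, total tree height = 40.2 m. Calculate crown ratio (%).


Formula: Crown Ratio = (Crown Length / Total Height) * 100
CR = (15.9 m / 40.2 m) * 100
CR = 0.3955 * 100 = 39.6%

39.6


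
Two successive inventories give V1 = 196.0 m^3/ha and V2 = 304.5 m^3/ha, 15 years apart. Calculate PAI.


Formula: PAI = (V_T2 - V_T1) / (T2 - T1)
Volume increment = 304.5 - 196.0 = 108.5 m^3/ha
PAI = 108.5 / 15 = 7.23 m^3/ha/year

7.23


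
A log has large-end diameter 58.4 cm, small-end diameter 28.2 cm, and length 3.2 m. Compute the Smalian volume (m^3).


Smalian: V = (A1 + A2)/2 * L,  A = pi*(D/200)^2
A1 = pi*(58.4/200)^2 = 0.267865 m^2
A2 = pi*(28.2/200)^2 = 0.062458 m^2
V = (0.267865+0.062458)/2*3.2 = 0.5285 m^3

0.5285


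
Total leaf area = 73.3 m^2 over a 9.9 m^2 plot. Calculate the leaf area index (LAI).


Formula: LAI = total leaf area / ground area  (dimensionless)
LAI = 73.3 m^2 / 9.9 m^2
LAI = 7.4

7.4
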